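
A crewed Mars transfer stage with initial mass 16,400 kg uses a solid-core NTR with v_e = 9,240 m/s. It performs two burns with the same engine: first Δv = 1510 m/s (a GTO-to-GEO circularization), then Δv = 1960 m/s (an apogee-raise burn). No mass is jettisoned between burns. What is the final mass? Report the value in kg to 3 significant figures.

After the first burn: m = 16400 × exp(−1510/9240.0) = 16400 × 0.84923 = 13,927.4 kg.
After the second burn: m = 13,927.4 × exp(−1960/9240.0) = 13,927.4 × 0.80887 = 11,265.5 kg.

final mass ≈ 11300 kg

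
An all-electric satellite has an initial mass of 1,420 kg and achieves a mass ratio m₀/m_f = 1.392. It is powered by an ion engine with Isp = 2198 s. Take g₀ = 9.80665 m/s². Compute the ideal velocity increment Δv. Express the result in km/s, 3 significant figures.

Δv ≈ 7.13 km/s

v_e = Isp · g₀ = 2198 × 9.80665 = 21555.0 m/s.
Δv = v_e · ln(1.392) = 21555.0 × 0.3307 ≈ 7129.1 m/s.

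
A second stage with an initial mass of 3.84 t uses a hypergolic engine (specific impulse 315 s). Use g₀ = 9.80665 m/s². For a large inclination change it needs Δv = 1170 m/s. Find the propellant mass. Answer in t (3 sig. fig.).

v_e = Isp · g₀ = 315 × 9.80665 = 3089.1 m/s.
From the ideal rocket equation, m₀/m_f = exp(Δv / v_e) = exp(1170 / 3089.1) = exp(0.3788) = 1.4605.
m_f = 3.84 / 1.4605 = 2.62924 t, so propellant = m₀ − m_f = 3.84 − 2.62924 = 1.21076 t.

propellant mass ≈ 1.21 t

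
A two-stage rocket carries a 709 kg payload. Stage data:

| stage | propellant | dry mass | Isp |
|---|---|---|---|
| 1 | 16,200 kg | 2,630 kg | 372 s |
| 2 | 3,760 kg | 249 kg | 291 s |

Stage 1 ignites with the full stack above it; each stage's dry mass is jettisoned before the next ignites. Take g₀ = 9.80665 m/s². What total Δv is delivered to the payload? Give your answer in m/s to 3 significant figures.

Ignition mass of stage 1 = 16,200+2,630 + 3,760+249 + 709 = 23,548 kg.
Stage 1: m₀ = 23,548 kg, m_f = 23,548 − 16,200 = 7,348 kg; Δv = 372×9.80665×ln(3.205) = 3648.1×1.1646 ≈ 4249 m/s.
Stage 2: m₀ = 4,718 kg, m_f = 4,718 − 3,760 = 958 kg; Δv = 291×9.80665×ln(4.925) = 2853.7×1.5943 ≈ 4550 m/s.
Total Δv = 4249 + 4550 = 8799 m/s.

Δv ≈ 8800 m/s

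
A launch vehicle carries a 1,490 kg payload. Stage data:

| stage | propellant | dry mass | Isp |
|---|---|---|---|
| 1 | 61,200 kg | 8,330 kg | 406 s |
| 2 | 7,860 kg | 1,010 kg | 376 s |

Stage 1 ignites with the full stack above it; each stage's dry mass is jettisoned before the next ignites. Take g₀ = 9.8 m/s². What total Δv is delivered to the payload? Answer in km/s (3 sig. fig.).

Ignition mass of stage 1 = 61,200+8,330 + 7,860+1,010 + 1,490 = 79,890 kg.
Stage 1: m₀ = 79,890 kg, m_f = 79,890 − 61,200 = 18,690 kg; Δv = 406×9.8×ln(4.274) = 3978.8×1.4527 ≈ 5780 m/s.
Stage 2: m₀ = 10,360 kg, m_f = 10,360 − 7,860 = 2,500 kg; Δv = 376×9.8×ln(4.144) = 3684.8×1.4217 ≈ 5239 m/s.
Total Δv = 5780 + 5239 = 11019 m/s.

Δv ≈ 11.0 km/s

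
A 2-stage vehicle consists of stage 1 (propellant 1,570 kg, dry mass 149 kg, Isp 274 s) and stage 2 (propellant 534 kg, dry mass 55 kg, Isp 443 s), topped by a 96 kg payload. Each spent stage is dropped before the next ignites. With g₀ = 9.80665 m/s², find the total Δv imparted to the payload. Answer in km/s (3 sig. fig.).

Ignition mass of stage 1 = 1,570+149 + 534+55 + 96 = 2,404 kg.
Stage 1: m₀ = 2,404 kg, m_f = 2,404 − 1,570 = 834 kg; Δv = 274×9.80665×ln(2.882) = 2687.0×1.0587 ≈ 2845 m/s.
Stage 2: m₀ = 685 kg, m_f = 685 − 534 = 151 kg; Δv = 443×9.80665×ln(4.536) = 4344.3×1.5121 ≈ 6569 m/s.
Total Δv = 2845 + 6569 = 9414 m/s.

Δv ≈ 9.41 km/s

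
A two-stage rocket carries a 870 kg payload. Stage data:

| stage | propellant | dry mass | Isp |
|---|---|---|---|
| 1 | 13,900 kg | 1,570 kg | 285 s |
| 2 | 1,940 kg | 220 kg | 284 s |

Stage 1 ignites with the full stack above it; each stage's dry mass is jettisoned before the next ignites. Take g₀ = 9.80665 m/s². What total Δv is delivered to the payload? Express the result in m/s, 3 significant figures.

Δv ≈ 6740 m/s

Ignition mass of stage 1 = 13,900+1,570 + 1,940+220 + 870 = 18,500 kg.
Stage 1: m₀ = 18,500 kg, m_f = 18,500 − 13,900 = 4,600 kg; Δv = 285×9.80665×ln(4.022) = 2794.9×1.3917 ≈ 3890 m/s.
Stage 2: m₀ = 3,030 kg, m_f = 3,030 − 1,940 = 1,090 kg; Δv = 284×9.80665×ln(2.78) = 2785.1×1.0224 ≈ 2847 m/s.
Total Δv = 3890 + 2847 = 6737 m/s.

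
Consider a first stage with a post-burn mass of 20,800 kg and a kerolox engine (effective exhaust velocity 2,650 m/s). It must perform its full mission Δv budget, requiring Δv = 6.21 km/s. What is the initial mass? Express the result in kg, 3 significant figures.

Using Δv = v_e ln(m₀/m_f): m₀/m_f = exp(Δv / v_e) = exp(6210 / 2650.0) = exp(2.3434) = 10.4166.
m₀ = m_f × 10.4166 = 20,800 × 10.4166 = 216,665 kg.

initial mass ≈ 217000 kg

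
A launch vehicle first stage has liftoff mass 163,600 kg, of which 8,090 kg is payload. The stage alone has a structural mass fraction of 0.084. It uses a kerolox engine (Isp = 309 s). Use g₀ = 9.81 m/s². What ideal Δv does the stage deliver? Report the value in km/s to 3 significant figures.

Stage wet mass = m₀ − payload = 163,600 − 8,090 = 155,510 kg.
Stage dry mass = ε × stage wet mass = 0.084 × 155,510 = 13,062.8 kg.
Burnout mass m_f = stage dry + payload = 13,062.8 + 8,090 = 21,152.8 kg.
v_e = Isp · g₀ = 309 × 9.81 = 3031.3 m/s.
By the Tsiolkovsky rocket equation, Δv = v_e · ln(163,600/21,152.8) = 3031.3 × ln(7.734) = 3031.3 × 2.0457 ≈ 6201 m/s.

Δv ≈ 6.20 km/s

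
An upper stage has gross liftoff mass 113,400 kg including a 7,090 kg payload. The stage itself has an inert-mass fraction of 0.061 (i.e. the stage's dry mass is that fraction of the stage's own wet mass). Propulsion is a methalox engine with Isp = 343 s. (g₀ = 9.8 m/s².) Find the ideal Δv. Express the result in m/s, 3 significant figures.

Stage wet mass = m₀ − payload = 113,400 − 7,090 = 106,310 kg.
Stage dry mass = ε × stage wet mass = 0.061 × 106,310 = 6,484.91 kg.
Burnout mass m_f = stage dry + payload = 6,484.91 + 7,090 = 13,574.91 kg.
v_e = Isp · g₀ = 343 × 9.8 = 3361.4 m/s.
By the Tsiolkovsky rocket equation, Δv = v_e · ln(113,400/13,574.91) = 3361.4 × ln(8.354) = 3361.4 × 2.1227 ≈ 7135 m/s.

Δv ≈ 7140 m/s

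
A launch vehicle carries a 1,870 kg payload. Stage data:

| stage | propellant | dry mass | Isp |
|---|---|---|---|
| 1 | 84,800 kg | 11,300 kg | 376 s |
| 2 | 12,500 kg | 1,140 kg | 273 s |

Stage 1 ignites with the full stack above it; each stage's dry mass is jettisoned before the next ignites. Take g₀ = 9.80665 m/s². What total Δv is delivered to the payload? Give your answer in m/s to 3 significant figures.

Δv ≈ 9650 m/s

Ignition mass of stage 1 = 84,800+11,300 + 12,500+1,140 + 1,870 = 111,610 kg.
Stage 1: m₀ = 111,610 kg, m_f = 111,610 − 84,800 = 26,810 kg; Δv = 376×9.80665×ln(4.163) = 3687.3×1.4262 ≈ 5259 m/s.
Stage 2: m₀ = 15,510 kg, m_f = 15,510 − 12,500 = 3,010 kg; Δv = 273×9.80665×ln(5.153) = 2677.2×1.6395 ≈ 4389 m/s.
Total Δv = 5259 + 4389 = 9648 m/s.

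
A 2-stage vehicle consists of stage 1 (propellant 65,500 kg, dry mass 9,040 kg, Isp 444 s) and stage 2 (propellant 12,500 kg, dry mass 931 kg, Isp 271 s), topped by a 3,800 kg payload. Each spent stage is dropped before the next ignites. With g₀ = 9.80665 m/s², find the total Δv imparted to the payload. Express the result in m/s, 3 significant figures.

Δv ≈ 8880 m/s

Ignition mass of stage 1 = 65,500+9,040 + 12,500+931 + 3,800 = 91,771 kg.
Stage 1: m₀ = 91,771 kg, m_f = 91,771 − 65,500 = 26,271 kg; Δv = 444×9.80665×ln(3.493) = 4354.2×1.2508 ≈ 5446 m/s.
Stage 2: m₀ = 17,231 kg, m_f = 17,231 − 12,500 = 4,731 kg; Δv = 271×9.80665×ln(3.642) = 2657.6×1.2926 ≈ 3435 m/s.
Total Δv = 5446 + 3435 = 8881 m/s.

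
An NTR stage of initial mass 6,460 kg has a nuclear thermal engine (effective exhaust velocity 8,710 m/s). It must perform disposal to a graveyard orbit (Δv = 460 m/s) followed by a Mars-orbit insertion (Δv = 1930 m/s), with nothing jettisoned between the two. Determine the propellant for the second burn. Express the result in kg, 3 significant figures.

propellant for the second burn ≈ 1220 kg

After the first burn: m = 6460 × exp(−460/8710.0) = 6460 × 0.94856 = 6,127.7 kg.
After the second burn: m = 6,127.7 × exp(−1930/8710.0) = 6,127.7 × 0.80125 = 4,909.82 kg.
Second-burn propellant = 6,127.7 − 4,909.82 = 1,217.88 kg.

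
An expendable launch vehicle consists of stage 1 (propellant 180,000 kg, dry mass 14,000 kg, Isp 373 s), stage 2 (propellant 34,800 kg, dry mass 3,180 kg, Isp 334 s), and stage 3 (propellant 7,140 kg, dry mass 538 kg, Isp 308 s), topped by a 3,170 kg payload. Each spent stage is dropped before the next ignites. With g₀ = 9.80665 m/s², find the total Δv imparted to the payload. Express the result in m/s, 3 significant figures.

Ignition mass of stage 1 = 180,000+14,000 + 34,800+3,180 + 7,140+538 + 3,170 = 242,828 kg.
Stage 1: m₀ = 242,828 kg, m_f = 242,828 − 180,000 = 62,828 kg; Δv = 373×9.80665×ln(3.865) = 3657.9×1.3520 ≈ 4945 m/s.
Stage 2: m₀ = 48,828 kg, m_f = 48,828 − 34,800 = 14,028 kg; Δv = 334×9.80665×ln(3.481) = 3275.4×1.2472 ≈ 4085 m/s.
Stage 3: m₀ = 10,848 kg, m_f = 10,848 − 7,140 = 3,708 kg; Δv = 308×9.80665×ln(2.926) = 3020.4×1.0735 ≈ 3242 m/s.
Total Δv = 4945 + 4085 + 3242 = 12272 m/s.

Δv ≈ 12300 m/s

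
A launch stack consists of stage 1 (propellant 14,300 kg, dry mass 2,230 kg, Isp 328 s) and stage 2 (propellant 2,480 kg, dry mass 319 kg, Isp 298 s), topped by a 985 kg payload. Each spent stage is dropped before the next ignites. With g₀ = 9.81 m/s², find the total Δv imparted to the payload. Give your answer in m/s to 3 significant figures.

Δv ≈ 7030 m/s

Ignition mass of stage 1 = 14,300+2,230 + 2,480+319 + 985 = 20,314 kg.
Stage 1: m₀ = 20,314 kg, m_f = 20,314 − 14,300 = 6,014 kg; Δv = 328×9.81×ln(3.378) = 3217.7×1.2172 ≈ 3917 m/s.
Stage 2: m₀ = 3,784 kg, m_f = 3,784 − 2,480 = 1,304 kg; Δv = 298×9.81×ln(2.902) = 2923.4×1.0653 ≈ 3114 m/s.
Total Δv = 3917 + 3114 = 7031 m/s.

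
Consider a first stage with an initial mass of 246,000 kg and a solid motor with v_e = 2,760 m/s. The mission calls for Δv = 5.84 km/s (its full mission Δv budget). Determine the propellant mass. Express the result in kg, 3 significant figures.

propellant mass ≈ 216000 kg

Using Δv = v_e ln(m₀/m_f): m₀/m_f = exp(Δv / v_e) = exp(5840 / 2760.0) = exp(2.1159) = 8.2974.
m_f = 246,000 / 8.2974 = 29,647.8 kg, so propellant = m₀ − m_f = 246,000 − 29,647.8 = 216,352.2 kg.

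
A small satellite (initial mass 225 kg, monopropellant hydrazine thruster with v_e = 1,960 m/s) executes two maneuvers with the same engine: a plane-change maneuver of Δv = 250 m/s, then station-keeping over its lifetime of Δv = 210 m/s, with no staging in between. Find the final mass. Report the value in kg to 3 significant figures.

final mass ≈ 178 kg

After the first burn: m = 225 × exp(−250/1960.0) = 225 × 0.88025 = 198.056 kg.
After the second burn: m = 198.056 × exp(−210/1960.0) = 198.056 × 0.89840 = 177.934 kg.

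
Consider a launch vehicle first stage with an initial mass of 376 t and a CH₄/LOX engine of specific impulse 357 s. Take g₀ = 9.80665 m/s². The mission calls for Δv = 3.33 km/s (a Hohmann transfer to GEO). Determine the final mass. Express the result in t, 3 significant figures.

v_e = Isp · g₀ = 357 × 9.80665 = 3501.0 m/s.
m₀/m_f = exp(Δv / v_e) = exp(3330 / 3501.0) = exp(0.9512) = 2.5887.
m_f = m₀ / 2.5887 = 376 / 2.5887 = 145.247 t.

final mass ≈ 145 t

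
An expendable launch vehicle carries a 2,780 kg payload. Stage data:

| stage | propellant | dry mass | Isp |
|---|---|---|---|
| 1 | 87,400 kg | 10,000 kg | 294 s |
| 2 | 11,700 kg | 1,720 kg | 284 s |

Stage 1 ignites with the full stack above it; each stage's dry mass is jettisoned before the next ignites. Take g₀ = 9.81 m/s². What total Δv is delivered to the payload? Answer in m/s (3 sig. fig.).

Ignition mass of stage 1 = 87,400+10,000 + 11,700+1,720 + 2,780 = 113,600 kg.
Stage 1: m₀ = 113,600 kg, m_f = 113,600 − 87,400 = 26,200 kg; Δv = 294×9.81×ln(4.336) = 2884.1×1.4669 ≈ 4231 m/s.
Stage 2: m₀ = 16,200 kg, m_f = 16,200 − 11,700 = 4,500 kg; Δv = 284×9.81×ln(3.6) = 2786.0×1.2809 ≈ 3569 m/s.
Total Δv = 4231 + 3569 = 7800 m/s.

Δv ≈ 7800 m/s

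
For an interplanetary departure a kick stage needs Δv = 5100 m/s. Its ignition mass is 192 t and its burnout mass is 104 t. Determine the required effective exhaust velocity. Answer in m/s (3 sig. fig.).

v_e ≈ 8320 m/s

ln(m₀/m_f) = ln(192000/104000) = ln(1.846) = 0.6131.
By the Tsiolkovsky rocket equation, v_e = Δv / ln(m₀/m_f) = 5100 / 0.6131 = 8318.3 m/s.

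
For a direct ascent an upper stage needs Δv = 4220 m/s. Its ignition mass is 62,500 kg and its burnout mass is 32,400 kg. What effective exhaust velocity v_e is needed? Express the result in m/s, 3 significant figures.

ln(m₀/m_f) = ln(62500/32400) = ln(1.929) = 0.6570.
v_e = Δv / ln(m₀/m_f) = 4220 / 0.6570 = 6423.1 m/s.

v_e ≈ 6420 m/s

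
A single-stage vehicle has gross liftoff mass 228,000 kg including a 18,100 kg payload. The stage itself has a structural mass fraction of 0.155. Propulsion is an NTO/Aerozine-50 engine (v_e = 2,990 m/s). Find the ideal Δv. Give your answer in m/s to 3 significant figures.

Stage wet mass = m₀ − payload = 228,000 − 18,100 = 209,900 kg.
Stage dry mass = ε × stage wet mass = 0.155 × 209,900 = 32,534.5 kg.
Burnout mass m_f = stage dry + payload = 32,534.5 + 18,100 = 50,634.5 kg.
Rocket equation: Δv = v_e · ln(228,000/50,634.5) = 2990.0 × ln(4.503) = 2990.0 × 1.5047 ≈ 4499 m/s.

Δv ≈ 4500 m/s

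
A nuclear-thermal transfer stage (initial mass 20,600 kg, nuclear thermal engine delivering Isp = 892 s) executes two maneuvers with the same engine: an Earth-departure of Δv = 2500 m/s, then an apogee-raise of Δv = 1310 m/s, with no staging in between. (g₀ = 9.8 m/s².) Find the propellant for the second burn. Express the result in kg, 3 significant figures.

v_e = Isp · g₀ = 892 × 9.8 = 8741.6 m/s.
After the first burn: m = 20600 × exp(−2500/8741.6) = 20600 × 0.75127 = 15,476.2 kg.
After the second burn: m = 15,476.2 × exp(−1310/8741.6) = 15,476.2 × 0.86083 = 13,322.4 kg.
Second-burn propellant = 15,476.2 − 13,322.4 = 2,153.8 kg.

propellant for the second burn ≈ 2150 kg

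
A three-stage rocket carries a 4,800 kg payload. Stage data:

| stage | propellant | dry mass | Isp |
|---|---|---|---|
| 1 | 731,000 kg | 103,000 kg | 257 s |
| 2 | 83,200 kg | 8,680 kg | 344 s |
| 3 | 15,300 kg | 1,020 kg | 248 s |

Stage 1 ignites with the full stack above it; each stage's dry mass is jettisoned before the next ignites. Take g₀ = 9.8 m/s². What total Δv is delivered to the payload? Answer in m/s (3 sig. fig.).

Ignition mass of stage 1 = 731,000+103,000 + 83,200+8,680 + 15,300+1,020 + 4,800 = 947,000 kg.
Stage 1: m₀ = 947,000 kg, m_f = 947,000 − 731,000 = 216,000 kg; Δv = 257×9.8×ln(4.384) = 2518.6×1.4780 ≈ 3723 m/s.
Stage 2: m₀ = 113,000 kg, m_f = 113,000 − 83,200 = 29,800 kg; Δv = 344×9.8×ln(3.792) = 3371.2×1.3329 ≈ 4493 m/s.
Stage 3: m₀ = 21,120 kg, m_f = 21,120 − 15,300 = 5,820 kg; Δv = 248×9.8×ln(3.629) = 2430.4×1.2889 ≈ 3133 m/s.
Total Δv = 3723 + 4493 + 3133 = 11349 m/s.

Δv ≈ 11300 m/s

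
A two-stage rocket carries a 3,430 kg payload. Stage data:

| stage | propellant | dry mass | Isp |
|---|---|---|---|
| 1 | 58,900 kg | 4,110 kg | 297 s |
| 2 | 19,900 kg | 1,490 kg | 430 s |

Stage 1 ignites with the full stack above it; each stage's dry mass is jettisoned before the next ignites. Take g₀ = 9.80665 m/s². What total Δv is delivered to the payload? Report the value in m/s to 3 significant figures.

Δv ≈ 10100 m/s

Ignition mass of stage 1 = 58,900+4,110 + 19,900+1,490 + 3,430 = 87,830 kg.
Stage 1: m₀ = 87,830 kg, m_f = 87,830 − 58,900 = 28,930 kg; Δv = 297×9.80665×ln(3.036) = 2912.6×1.1105 ≈ 3234 m/s.
Stage 2: m₀ = 24,820 kg, m_f = 24,820 − 19,900 = 4,920 kg; Δv = 430×9.80665×ln(5.045) = 4216.9×1.6183 ≈ 6824 m/s.
Total Δv = 3234 + 6824 = 10058 m/s.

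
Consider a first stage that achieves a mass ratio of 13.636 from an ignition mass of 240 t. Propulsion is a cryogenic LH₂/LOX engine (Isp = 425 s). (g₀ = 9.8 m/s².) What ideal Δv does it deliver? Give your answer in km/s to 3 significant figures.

Δv ≈ 10.9 km/s

v_e = Isp · g₀ = 425 × 9.8 = 4165.0 m/s.
From the ideal rocket equation, Δv = v_e · ln(13.636) = 4165.0 × 2.6127 ≈ 10882.0 m/s.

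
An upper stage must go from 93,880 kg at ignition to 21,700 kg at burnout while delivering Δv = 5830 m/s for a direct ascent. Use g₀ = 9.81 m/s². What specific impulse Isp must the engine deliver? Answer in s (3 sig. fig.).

Isp ≈ 406 s

ln(m₀/m_f) = ln(93880/21700) = ln(4.326) = 1.4647.
v_e = Δv / ln(m₀/m_f) = 5830 / 1.4647 = 3980.3 m/s.
Isp = v_e / g₀ = 3980.3 / 9.81 = 405.7 s.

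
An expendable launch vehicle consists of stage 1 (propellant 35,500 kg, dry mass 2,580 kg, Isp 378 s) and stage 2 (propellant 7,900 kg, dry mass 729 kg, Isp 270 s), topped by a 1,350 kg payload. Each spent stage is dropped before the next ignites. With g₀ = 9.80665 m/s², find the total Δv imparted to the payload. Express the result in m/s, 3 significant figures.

Ignition mass of stage 1 = 35,500+2,580 + 7,900+729 + 1,350 = 48,059 kg.
Stage 1: m₀ = 48,059 kg, m_f = 48,059 − 35,500 = 12,559 kg; Δv = 378×9.80665×ln(3.827) = 3706.9×1.3420 ≈ 4975 m/s.
Stage 2: m₀ = 9,979 kg, m_f = 9,979 − 7,900 = 2,079 kg; Δv = 270×9.80665×ln(4.8) = 2647.8×1.5686 ≈ 4153 m/s.
Total Δv = 4975 + 4153 = 9128 m/s.

Δv ≈ 9130 m/s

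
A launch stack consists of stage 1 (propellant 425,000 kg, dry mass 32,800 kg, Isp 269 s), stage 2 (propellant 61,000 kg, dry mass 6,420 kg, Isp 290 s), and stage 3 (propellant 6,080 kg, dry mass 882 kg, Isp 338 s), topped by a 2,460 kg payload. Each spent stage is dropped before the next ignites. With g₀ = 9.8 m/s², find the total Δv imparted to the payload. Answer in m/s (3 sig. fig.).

Ignition mass of stage 1 = 425,000+32,800 + 61,000+6,420 + 6,080+882 + 2,460 = 534,642 kg.
Stage 1: m₀ = 534,642 kg, m_f = 534,642 − 425,000 = 109,642 kg; Δv = 269×9.8×ln(4.876) = 2636.2×1.5844 ≈ 4177 m/s.
Stage 2: m₀ = 76,842 kg, m_f = 76,842 − 61,000 = 15,842 kg; Δv = 290×9.8×ln(4.851) = 2842.0×1.5791 ≈ 4488 m/s.
Stage 3: m₀ = 9,422 kg, m_f = 9,422 − 6,080 = 3,342 kg; Δv = 338×9.8×ln(2.819) = 3312.4×1.0365 ≈ 3433 m/s.
Total Δv = 4177 + 4488 + 3433 = 12098 m/s.

Δv ≈ 12100 m/s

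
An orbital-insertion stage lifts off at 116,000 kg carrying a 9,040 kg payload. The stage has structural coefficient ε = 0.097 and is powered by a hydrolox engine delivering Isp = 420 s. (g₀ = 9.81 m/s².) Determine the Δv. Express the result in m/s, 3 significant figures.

Δv ≈ 7370 m/s

Stage wet mass = m₀ − payload = 116,000 − 9,040 = 106,960 kg.
Stage dry mass = ε × stage wet mass = 0.097 × 106,960 = 10,375.1 kg.
Burnout mass m_f = stage dry + payload = 10,375.1 + 9,040 = 19,415.1 kg.
v_e = Isp · g₀ = 420 × 9.81 = 4120.2 m/s.
Using Δv = v_e ln(m₀/m_f): Δv = v_e · ln(116,000/19,415.1) = 4120.2 × ln(5.975) = 4120.2 × 1.7875 ≈ 7365 m/s.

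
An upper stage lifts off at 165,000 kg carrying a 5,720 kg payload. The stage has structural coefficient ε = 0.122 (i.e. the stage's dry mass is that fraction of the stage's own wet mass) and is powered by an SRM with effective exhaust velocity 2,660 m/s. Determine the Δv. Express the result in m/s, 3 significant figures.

Δv ≈ 5000 m/s

Stage wet mass = m₀ − payload = 165,000 − 5,720 = 159,280 kg.
Stage dry mass = ε × stage wet mass = 0.122 × 159,280 = 19,432.2 kg.
Burnout mass m_f = stage dry + payload = 19,432.2 + 5,720 = 25,152.2 kg.
By the Tsiolkovsky rocket equation, Δv = v_e · ln(165,000/25,152.2) = 2660.0 × ln(6.56) = 2660.0 × 1.8810 ≈ 5003 m/s.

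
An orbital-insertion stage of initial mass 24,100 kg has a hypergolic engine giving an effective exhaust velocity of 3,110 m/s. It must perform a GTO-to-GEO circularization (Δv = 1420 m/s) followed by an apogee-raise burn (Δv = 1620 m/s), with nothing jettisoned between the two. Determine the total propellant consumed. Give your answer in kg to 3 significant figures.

total propellant consumed ≈ 15000 kg

After the first burn: m = 24100 × exp(−1420/3110.0) = 24100 × 0.63344 = 15,265.9 kg.
After the second burn: m = 15,265.9 × exp(−1620/3110.0) = 15,265.9 × 0.59399 = 9,067.79 kg.
Total propellant = m₀ − m_final = 24100 − 9,067.79 = 15,032.21 kg.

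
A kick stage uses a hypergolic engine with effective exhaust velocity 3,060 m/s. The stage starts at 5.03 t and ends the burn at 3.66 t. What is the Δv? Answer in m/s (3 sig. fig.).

By the Tsiolkovsky rocket equation, Δv = v_e · ln(m₀/m_f) = 3060.0 × ln(1.374) = 3060.0 × 0.3180 ≈ 972.9 m/s.

Δv ≈ 973 m/s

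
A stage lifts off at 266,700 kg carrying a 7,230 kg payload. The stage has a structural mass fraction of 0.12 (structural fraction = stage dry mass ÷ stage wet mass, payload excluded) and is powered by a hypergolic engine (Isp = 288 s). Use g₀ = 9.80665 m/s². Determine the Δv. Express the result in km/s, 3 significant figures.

Δv ≈ 5.48 km/s

Stage wet mass = m₀ − payload = 266,700 − 7,230 = 259,470 kg.
Stage dry mass = ε × stage wet mass = 0.12 × 259,470 = 31,136.4 kg.
Burnout mass m_f = stage dry + payload = 31,136.4 + 7,230 = 38,366.4 kg.
v_e = Isp · g₀ = 288 × 9.80665 = 2824.3 m/s.
Using Δv = v_e ln(m₀/m_f): Δv = v_e · ln(266,700/38,366.4) = 2824.3 × ln(6.951) = 2824.3 × 1.9389 ≈ 5476 m/s.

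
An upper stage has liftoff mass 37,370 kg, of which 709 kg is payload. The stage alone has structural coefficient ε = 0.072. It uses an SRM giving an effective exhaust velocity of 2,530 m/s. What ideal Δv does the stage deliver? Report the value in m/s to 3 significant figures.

Stage wet mass = m₀ − payload = 37,370 − 709 = 36,661 kg.
Stage dry mass = ε × stage wet mass = 0.072 × 36,661 = 2,639.59 kg.
Burnout mass m_f = stage dry + payload = 2,639.59 + 709 = 3,348.59 kg.
From the ideal rocket equation, Δv = v_e · ln(37,370/3,348.59) = 2530.0 × ln(11.16) = 2530.0 × 2.4123 ≈ 6103 m/s.

Δv ≈ 6100 m/s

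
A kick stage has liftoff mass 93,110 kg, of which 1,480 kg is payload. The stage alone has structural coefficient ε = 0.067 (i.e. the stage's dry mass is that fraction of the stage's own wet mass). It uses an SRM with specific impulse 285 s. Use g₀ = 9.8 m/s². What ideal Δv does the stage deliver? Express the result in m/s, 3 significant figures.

Δv ≈ 6990 m/s

Stage wet mass = m₀ − payload = 93,110 − 1,480 = 91,630 kg.
Stage dry mass = ε × stage wet mass = 0.067 × 91,630 = 6,139.21 kg.
Burnout mass m_f = stage dry + payload = 6,139.21 + 1,480 = 7,619.21 kg.
v_e = Isp · g₀ = 285 × 9.8 = 2793.0 m/s.
Δv = v_e · ln(93,110/7,619.21) = 2793.0 × ln(12.22) = 2793.0 × 2.5031 ≈ 6991 m/s.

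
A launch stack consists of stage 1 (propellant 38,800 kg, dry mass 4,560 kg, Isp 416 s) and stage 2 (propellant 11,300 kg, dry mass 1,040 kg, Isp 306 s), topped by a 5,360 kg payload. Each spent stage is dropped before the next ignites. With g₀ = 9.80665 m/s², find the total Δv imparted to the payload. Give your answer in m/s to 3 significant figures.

Ignition mass of stage 1 = 38,800+4,560 + 11,300+1,040 + 5,360 = 61,060 kg.
Stage 1: m₀ = 61,060 kg, m_f = 61,060 − 38,800 = 22,260 kg; Δv = 416×9.80665×ln(2.743) = 4079.6×1.0091 ≈ 4117 m/s.
Stage 2: m₀ = 17,700 kg, m_f = 17,700 − 11,300 = 6,400 kg; Δv = 306×9.80665×ln(2.766) = 3000.8×1.0173 ≈ 3053 m/s.
Total Δv = 4117 + 3053 = 7170 m/s.

Δv ≈ 7170 m/s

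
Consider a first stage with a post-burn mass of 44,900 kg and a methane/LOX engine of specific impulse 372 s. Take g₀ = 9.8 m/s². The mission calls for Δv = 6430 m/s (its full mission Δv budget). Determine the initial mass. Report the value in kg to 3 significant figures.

initial mass ≈ 262000 kg

v_e = Isp · g₀ = 372 × 9.8 = 3645.6 m/s.
From the ideal rocket equation, m₀/m_f = exp(Δv / v_e) = exp(6430 / 3645.6) = exp(1.7638) = 5.8344.
m₀ = m_f × 5.8344 = 44,900 × 5.8344 = 261,965 kg.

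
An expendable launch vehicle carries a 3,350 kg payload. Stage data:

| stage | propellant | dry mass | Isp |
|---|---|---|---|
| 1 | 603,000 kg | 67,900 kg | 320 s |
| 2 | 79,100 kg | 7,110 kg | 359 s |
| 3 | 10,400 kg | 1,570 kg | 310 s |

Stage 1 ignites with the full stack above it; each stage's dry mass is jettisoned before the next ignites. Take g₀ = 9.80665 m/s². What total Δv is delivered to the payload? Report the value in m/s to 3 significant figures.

Δv ≈ 13500 m/s

Ignition mass of stage 1 = 603,000+67,900 + 79,100+7,110 + 10,400+1,570 + 3,350 = 772,430 kg.
Stage 1: m₀ = 772,430 kg, m_f = 772,430 − 603,000 = 169,430 kg; Δv = 320×9.80665×ln(4.559) = 3138.1×1.5171 ≈ 4761 m/s.
Stage 2: m₀ = 101,530 kg, m_f = 101,530 − 79,100 = 22,430 kg; Δv = 359×9.80665×ln(4.527) = 3520.6×1.5100 ≈ 5316 m/s.
Stage 3: m₀ = 15,320 kg, m_f = 15,320 − 10,400 = 4,920 kg; Δv = 310×9.80665×ln(3.114) = 3040.1×1.1359 ≈ 3453 m/s.
Total Δv = 4761 + 5316 + 3453 = 13530 m/s.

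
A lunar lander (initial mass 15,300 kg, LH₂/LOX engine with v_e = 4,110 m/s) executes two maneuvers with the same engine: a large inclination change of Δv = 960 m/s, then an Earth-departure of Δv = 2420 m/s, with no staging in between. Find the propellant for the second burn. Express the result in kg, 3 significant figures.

propellant for the second burn ≈ 5390 kg

After the first burn: m = 15300 × exp(−960/4110.0) = 15300 × 0.79170 = 12,113 kg.
After the second burn: m = 12,113 × exp(−2420/4110.0) = 12,113 × 0.55499 = 6,722.59 kg.
Second-burn propellant = 12,113 − 6,722.59 = 5,390.41 kg.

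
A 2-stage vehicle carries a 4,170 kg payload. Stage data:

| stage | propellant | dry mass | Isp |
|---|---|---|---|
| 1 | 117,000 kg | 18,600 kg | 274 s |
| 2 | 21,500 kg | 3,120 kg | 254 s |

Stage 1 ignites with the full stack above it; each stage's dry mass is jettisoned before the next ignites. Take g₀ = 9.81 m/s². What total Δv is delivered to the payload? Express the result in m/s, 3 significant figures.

Δv ≈ 6770 m/s

Ignition mass of stage 1 = 117,000+18,600 + 21,500+3,120 + 4,170 = 164,390 kg.
Stage 1: m₀ = 164,390 kg, m_f = 164,390 − 117,000 = 47,390 kg; Δv = 274×9.81×ln(3.469) = 2687.9×1.2438 ≈ 3343 m/s.
Stage 2: m₀ = 28,790 kg, m_f = 28,790 − 21,500 = 7,290 kg; Δv = 254×9.81×ln(3.949) = 2491.7×1.3735 ≈ 3422 m/s.
Total Δv = 3343 + 3422 = 6765 m/s.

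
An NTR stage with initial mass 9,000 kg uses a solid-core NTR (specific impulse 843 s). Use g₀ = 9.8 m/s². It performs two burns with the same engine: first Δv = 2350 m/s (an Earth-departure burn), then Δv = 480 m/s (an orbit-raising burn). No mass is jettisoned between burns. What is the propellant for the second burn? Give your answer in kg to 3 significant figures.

propellant for the second burn ≈ 382 kg

v_e = Isp · g₀ = 843 × 9.8 = 8261.4 m/s.
After the first burn: m = 9000 × exp(−2350/8261.4) = 9000 × 0.75242 = 6,771.78 kg.
After the second burn: m = 6,771.78 × exp(−480/8261.4) = 6,771.78 × 0.94355 = 6,389.51 kg.
Second-burn propellant = 6,771.78 − 6,389.51 = 382.27 kg.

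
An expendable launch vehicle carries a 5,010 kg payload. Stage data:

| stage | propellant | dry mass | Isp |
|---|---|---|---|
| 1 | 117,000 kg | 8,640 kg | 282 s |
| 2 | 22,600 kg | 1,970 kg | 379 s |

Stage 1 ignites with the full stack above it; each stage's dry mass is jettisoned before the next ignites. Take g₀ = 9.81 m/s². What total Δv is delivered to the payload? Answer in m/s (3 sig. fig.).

Ignition mass of stage 1 = 117,000+8,640 + 22,600+1,970 + 5,010 = 155,220 kg.
Stage 1: m₀ = 155,220 kg, m_f = 155,220 − 117,000 = 38,220 kg; Δv = 282×9.81×ln(4.061) = 2766.4×1.4015 ≈ 3877 m/s.
Stage 2: m₀ = 29,580 kg, m_f = 29,580 − 22,600 = 6,980 kg; Δv = 379×9.81×ln(4.238) = 3718.0×1.4440 ≈ 5369 m/s.
Total Δv = 3877 + 5369 = 9246 m/s.

Δv ≈ 9250 m/s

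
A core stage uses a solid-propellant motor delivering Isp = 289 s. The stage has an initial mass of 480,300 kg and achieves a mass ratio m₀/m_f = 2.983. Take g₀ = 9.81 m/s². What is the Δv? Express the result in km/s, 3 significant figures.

Δv ≈ 3.10 km/s

v_e = Isp · g₀ = 289 × 9.81 = 2835.1 m/s.
By the Tsiolkovsky rocket equation, Δv = v_e · ln(2.983) = 2835.1 × 1.0929 ≈ 3098.6 m/s.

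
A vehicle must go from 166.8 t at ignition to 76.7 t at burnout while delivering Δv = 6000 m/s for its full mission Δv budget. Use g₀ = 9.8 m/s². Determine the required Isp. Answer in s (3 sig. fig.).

Isp ≈ 788 s

ln(m₀/m_f) = ln(166800/76700) = ln(2.175) = 0.7769.
Rocket equation: v_e = Δv / ln(m₀/m_f) = 6000 / 0.7769 = 7723.1 m/s.
Isp = v_e / g₀ = 7723.1 / 9.8 = 788.1 s.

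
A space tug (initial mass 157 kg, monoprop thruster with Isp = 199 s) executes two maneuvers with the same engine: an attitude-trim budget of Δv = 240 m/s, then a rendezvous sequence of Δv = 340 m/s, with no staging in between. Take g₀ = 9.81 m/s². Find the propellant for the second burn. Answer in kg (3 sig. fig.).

v_e = Isp · g₀ = 199 × 9.81 = 1952.2 m/s.
After the first burn: m = 157 × exp(−240/1952.2) = 157 × 0.88432 = 138.838 kg.
After the second burn: m = 138.838 × exp(−340/1952.2) = 138.838 × 0.84016 = 116.646 kg.
Second-burn propellant = 138.838 − 116.646 = 22.192 kg.

propellant for the second burn ≈ 22.2 kg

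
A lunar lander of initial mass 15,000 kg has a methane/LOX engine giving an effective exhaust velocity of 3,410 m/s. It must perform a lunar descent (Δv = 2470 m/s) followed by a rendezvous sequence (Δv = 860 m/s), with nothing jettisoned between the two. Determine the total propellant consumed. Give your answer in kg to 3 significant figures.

After the first burn: m = 15000 × exp(−2470/3410.0) = 15000 × 0.48464 = 7,269.6 kg.
After the second burn: m = 7,269.6 × exp(−860/3410.0) = 7,269.6 × 0.77709 = 5,649.13 kg.
Total propellant = m₀ − m_final = 15000 − 5,649.13 = 9,350.87 kg.

total propellant consumed ≈ 9350 kg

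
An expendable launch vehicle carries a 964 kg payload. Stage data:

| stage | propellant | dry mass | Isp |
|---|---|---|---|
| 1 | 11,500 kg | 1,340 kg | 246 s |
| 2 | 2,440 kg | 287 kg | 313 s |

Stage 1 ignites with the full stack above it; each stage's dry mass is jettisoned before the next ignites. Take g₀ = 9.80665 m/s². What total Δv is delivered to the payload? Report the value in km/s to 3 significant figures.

Ignition mass of stage 1 = 11,500+1,340 + 2,440+287 + 964 = 16,531 kg.
Stage 1: m₀ = 16,531 kg, m_f = 16,531 − 11,500 = 5,031 kg; Δv = 246×9.80665×ln(3.286) = 2412.4×1.1896 ≈ 2870 m/s.
Stage 2: m₀ = 3,691 kg, m_f = 3,691 − 2,440 = 1,251 kg; Δv = 313×9.80665×ln(2.95) = 3069.5×1.0820 ≈ 3321 m/s.
Total Δv = 2870 + 3321 = 6191 m/s.

Δv ≈ 6.19 km/s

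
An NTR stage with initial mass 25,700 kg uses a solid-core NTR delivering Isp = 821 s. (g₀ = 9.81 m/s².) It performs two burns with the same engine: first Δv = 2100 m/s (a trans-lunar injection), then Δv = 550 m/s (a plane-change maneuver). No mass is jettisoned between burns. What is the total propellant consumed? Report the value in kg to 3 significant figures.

total propellant consumed ≈ 7210 kg

v_e = Isp · g₀ = 821 × 9.81 = 8054.0 m/s.
After the first burn: m = 25700 × exp(−2100/8054.0) = 25700 × 0.77048 = 19,801.3 kg.
After the second burn: m = 19,801.3 × exp(−550/8054.0) = 19,801.3 × 0.93399 = 18,494.2 kg.
Total propellant = m₀ − m_final = 25700 − 18,494.2 = 7,205.8 kg.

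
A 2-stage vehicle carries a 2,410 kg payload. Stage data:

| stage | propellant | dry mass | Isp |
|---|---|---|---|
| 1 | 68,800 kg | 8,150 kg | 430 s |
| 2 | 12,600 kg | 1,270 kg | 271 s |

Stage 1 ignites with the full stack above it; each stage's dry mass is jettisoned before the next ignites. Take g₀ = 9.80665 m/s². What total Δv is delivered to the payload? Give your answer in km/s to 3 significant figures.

Ignition mass of stage 1 = 68,800+8,150 + 12,600+1,270 + 2,410 = 93,230 kg.
Stage 1: m₀ = 93,230 kg, m_f = 93,230 − 68,800 = 24,430 kg; Δv = 430×9.80665×ln(3.816) = 4216.9×1.3393 ≈ 5647 m/s.
Stage 2: m₀ = 16,280 kg, m_f = 16,280 − 12,600 = 3,680 kg; Δv = 271×9.80665×ln(4.424) = 2657.6×1.4870 ≈ 3952 m/s.
Total Δv = 5647 + 3952 = 9599 m/s.

Δv ≈ 9.60 km/s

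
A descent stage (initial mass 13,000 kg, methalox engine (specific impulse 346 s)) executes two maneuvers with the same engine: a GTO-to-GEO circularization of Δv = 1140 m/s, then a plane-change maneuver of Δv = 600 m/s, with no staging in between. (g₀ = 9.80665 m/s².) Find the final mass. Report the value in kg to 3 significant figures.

v_e = Isp · g₀ = 346 × 9.80665 = 3393.1 m/s.
After the first burn: m = 13000 × exp(−1140/3393.1) = 13000 × 0.71464 = 9,290.32 kg.
After the second burn: m = 9,290.32 × exp(−600/3393.1) = 9,290.32 × 0.83792 = 7,784.54 kg.

final mass ≈ 7780 kg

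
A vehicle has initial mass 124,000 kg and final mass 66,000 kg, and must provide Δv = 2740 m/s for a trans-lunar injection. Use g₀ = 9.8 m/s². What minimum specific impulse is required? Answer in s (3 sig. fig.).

Isp ≈ 443 s

ln(m₀/m_f) = ln(124000/66000) = ln(1.879) = 0.6306.
From the ideal rocket equation, v_e = Δv / ln(m₀/m_f) = 2740 / 0.6306 = 4344.9 m/s.
Isp = v_e / g₀ = 4344.9 / 9.8 = 443.4 s.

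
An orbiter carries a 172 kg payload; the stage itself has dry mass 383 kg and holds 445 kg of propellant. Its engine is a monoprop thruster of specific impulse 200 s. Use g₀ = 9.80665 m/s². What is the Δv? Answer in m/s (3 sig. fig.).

v_e = Isp · g₀ = 200 × 9.80665 = 1961.3 m/s.
m₀ = payload + dry + propellant = 172 + 383 + 445 = 1,000 kg.
m_f = payload + dry = 172 + 383 = 555 kg.
Δv = v_e · ln(m₀/m_f) = 1961.3 × ln(1.802) = 1961.3 × 0.5888 ≈ 1154.8 m/s.

Δv ≈ 1150 m/s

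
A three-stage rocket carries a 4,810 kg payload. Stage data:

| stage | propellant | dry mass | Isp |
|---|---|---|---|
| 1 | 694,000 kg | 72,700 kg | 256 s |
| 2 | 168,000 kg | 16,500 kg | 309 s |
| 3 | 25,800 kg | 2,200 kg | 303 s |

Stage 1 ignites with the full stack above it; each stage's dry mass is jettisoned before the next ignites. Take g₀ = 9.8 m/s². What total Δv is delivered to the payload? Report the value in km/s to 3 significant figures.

Ignition mass of stage 1 = 694,000+72,700 + 168,000+16,500 + 25,800+2,200 + 4,810 = 984,010 kg.
Stage 1: m₀ = 984,010 kg, m_f = 984,010 − 694,000 = 290,010 kg; Δv = 256×9.8×ln(3.393) = 2508.8×1.2217 ≈ 3065 m/s.
Stage 2: m₀ = 217,310 kg, m_f = 217,310 − 168,000 = 49,310 kg; Δv = 309×9.8×ln(4.407) = 3028.2×1.4832 ≈ 4491 m/s.
Stage 3: m₀ = 32,810 kg, m_f = 32,810 − 25,800 = 7,010 kg; Δv = 303×9.8×ln(4.68) = 2969.4×1.5434 ≈ 4583 m/s.
Total Δv = 3065 + 4491 + 4583 = 12139 m/s.

Δv ≈ 12.1 km/s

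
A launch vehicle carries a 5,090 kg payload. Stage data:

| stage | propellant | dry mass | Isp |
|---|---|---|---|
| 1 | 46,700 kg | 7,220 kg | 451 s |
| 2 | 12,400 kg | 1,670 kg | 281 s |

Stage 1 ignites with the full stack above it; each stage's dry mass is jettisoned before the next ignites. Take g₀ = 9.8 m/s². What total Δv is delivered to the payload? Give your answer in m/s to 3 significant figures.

Ignition mass of stage 1 = 46,700+7,220 + 12,400+1,670 + 5,090 = 73,080 kg.
Stage 1: m₀ = 73,080 kg, m_f = 73,080 − 46,700 = 26,380 kg; Δv = 451×9.8×ln(2.77) = 4419.8×1.0189 ≈ 4504 m/s.
Stage 2: m₀ = 19,160 kg, m_f = 19,160 − 12,400 = 6,760 kg; Δv = 281×9.8×ln(2.834) = 2753.8×1.0418 ≈ 2869 m/s.
Total Δv = 4504 + 2869 = 7373 m/s.

Δv ≈ 7370 m/s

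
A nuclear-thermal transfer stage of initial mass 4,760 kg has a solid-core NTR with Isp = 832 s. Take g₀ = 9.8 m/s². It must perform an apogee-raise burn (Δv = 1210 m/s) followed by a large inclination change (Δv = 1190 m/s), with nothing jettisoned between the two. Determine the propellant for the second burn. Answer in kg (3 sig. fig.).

v_e = Isp · g₀ = 832 × 9.8 = 8153.6 m/s.
After the first burn: m = 4760 × exp(−1210/8153.6) = 4760 × 0.86209 = 4,103.55 kg.
After the second burn: m = 4,103.55 × exp(−1190/8153.6) = 4,103.55 × 0.86420 = 3,546.29 kg.
Second-burn propellant = 4,103.55 − 3,546.29 = 557.26 kg.

propellant for the second burn ≈ 557 kg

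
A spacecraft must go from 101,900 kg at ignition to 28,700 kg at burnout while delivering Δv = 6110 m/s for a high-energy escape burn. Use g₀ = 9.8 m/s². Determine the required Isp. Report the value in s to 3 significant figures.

Isp ≈ 492 s

ln(m₀/m_f) = ln(101900/28700) = ln(3.551) = 1.2671.
v_e = Δv / ln(m₀/m_f) = 6110 / 1.2671 = 4822.1 m/s.
Isp = v_e / g₀ = 4822.1 / 9.8 = 492.0 s.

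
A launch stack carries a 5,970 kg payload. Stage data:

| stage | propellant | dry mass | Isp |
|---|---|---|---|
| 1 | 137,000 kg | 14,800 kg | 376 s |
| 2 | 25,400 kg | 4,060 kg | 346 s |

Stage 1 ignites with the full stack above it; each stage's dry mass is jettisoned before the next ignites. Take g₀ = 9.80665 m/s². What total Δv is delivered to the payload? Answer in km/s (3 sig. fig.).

Δv ≈ 9.13 km/s

Ignition mass of stage 1 = 137,000+14,800 + 25,400+4,060 + 5,970 = 187,230 kg.
Stage 1: m₀ = 187,230 kg, m_f = 187,230 − 137,000 = 50,230 kg; Δv = 376×9.80665×ln(3.727) = 3687.3×1.3157 ≈ 4851 m/s.
Stage 2: m₀ = 35,430 kg, m_f = 35,430 − 25,400 = 10,030 kg; Δv = 346×9.80665×ln(3.532) = 3393.1×1.2620 ≈ 4282 m/s.
Total Δv = 4851 + 4282 = 9133 m/s.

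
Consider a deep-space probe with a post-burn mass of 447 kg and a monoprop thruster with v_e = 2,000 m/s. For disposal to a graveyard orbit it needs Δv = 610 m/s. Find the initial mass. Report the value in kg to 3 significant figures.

Rocket equation: m₀/m_f = exp(Δv / v_e) = exp(610 / 2000.0) = exp(0.3050) = 1.3566.
m₀ = m_f × 1.3566 = 447 × 1.3566 = 606.4 kg.

initial mass ≈ 606 kg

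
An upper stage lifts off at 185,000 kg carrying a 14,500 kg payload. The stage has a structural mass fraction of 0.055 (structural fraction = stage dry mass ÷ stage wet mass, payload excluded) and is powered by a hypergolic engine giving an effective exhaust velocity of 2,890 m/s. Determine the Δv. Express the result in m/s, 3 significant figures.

Stage wet mass = m₀ − payload = 185,000 − 14,500 = 170,500 kg.
Stage dry mass = ε × stage wet mass = 0.055 × 170,500 = 9,377.5 kg.
Burnout mass m_f = stage dry + payload = 9,377.5 + 14,500 = 23,877.5 kg.
By the Tsiolkovsky rocket equation, Δv = v_e · ln(185,000/23,877.5) = 2890.0 × ln(7.748) = 2890.0 × 2.0474 ≈ 5917 m/s.

Δv ≈ 5920 m/s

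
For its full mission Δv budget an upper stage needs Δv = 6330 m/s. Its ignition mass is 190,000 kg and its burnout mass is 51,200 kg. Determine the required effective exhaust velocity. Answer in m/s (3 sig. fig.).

ln(m₀/m_f) = ln(190000/51200) = ln(3.711) = 1.3113.
Using Δv = v_e ln(m₀/m_f): v_e = Δv / ln(m₀/m_f) = 6330 / 1.3113 = 4827.3 m/s.

v_e ≈ 4830 m/s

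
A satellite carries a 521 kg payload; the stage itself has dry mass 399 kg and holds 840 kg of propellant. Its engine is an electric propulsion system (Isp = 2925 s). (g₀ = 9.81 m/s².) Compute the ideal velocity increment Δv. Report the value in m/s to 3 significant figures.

v_e = Isp · g₀ = 2925 × 9.81 = 28694.2 m/s.
m₀ = payload + dry + propellant = 521 + 399 + 840 = 1,760 kg.
m_f = payload + dry = 521 + 399 = 920 kg.
From the ideal rocket equation, Δv = v_e · ln(m₀/m_f) = 28694.2 × ln(1.913) = 28694.2 × 0.6487 ≈ 18613.8 m/s.

Δv ≈ 18600 m/s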